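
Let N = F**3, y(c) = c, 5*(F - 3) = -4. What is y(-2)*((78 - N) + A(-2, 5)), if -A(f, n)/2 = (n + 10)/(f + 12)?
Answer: -16088/125 ≈ -128.70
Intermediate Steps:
F = 11/5 (F = 3 + (1/5)*(-4) = 3 - 4/5 = 11/5 ≈ 2.2000)
A(f, n) = -2*(10 + n)/(12 + f) (A(f, n) = -2*(n + 10)/(f + 12) = -2*(10 + n)/(12 + f))
N = 1331/125 (N = (11/5)**3 = 1331/125 ≈ 10.648)
y(-2)*((78 - N) + A(-2, 5)) = -2*((78 - 1*1331/125) + 2*(-10 - 1*5)/(12 - 2)) = -2*((78 - 1331/125) + 2*(-10 - 5)/10) = -2*(8419/125 + 2*(1/10)*(-15)) = -2*(8419/125 - 3) = -2*8044/125 = -16088/125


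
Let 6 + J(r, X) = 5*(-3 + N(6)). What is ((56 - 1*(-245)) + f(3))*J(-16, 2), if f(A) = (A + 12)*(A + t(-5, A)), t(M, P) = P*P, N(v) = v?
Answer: 4329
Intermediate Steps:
t(M, P) = P²
J(r, X) = 9 (J(r, X) = -6 + 5*(-3 + 6) = -6 + 5*3 = -6 + 15 = 9)
f(A) = (12 + A)*(A + A²) (f(A) = (A + 12)*(A + A²) = (12 + A)*(A + A²))
((56 - 1*(-245)) + f(3))*J(-16, 2) = ((56 - 1*(-245)) + 3*(12 + 3² + 13*3))*9 = ((56 + 245) + 3*(12 + 9 + 39))*9 = (301 + 3*60)*9 = (301 + 180)*9 = 481*9 = 4329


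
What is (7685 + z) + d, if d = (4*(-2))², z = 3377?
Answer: 11126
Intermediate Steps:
d = 64 (d = (-8)² = 64)
(7685 + z) + d = (7685 + 3377) + 64 = 11062 + 64 = 11126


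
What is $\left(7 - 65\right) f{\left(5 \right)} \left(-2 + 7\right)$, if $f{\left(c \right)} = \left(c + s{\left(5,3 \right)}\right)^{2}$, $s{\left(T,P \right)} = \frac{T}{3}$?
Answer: $- \frac{116000}{9} \approx -12889.0$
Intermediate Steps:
$s{\left(T,P \right)} = \frac{T}{3}$ ($s{\left(T,P \right)} = T \frac{1}{3} = \frac{T}{3}$)
$f{\left(c \right)} = \left(\frac{5}{3} + c\right)^{2}$ ($f{\left(c \right)} = \left(c + \frac{1}{3} \cdot 5\right)^{2} = \left(c + \frac{5}{3}\right)^{2} = \left(\frac{5}{3} + c\right)^{2}$)
$\left(7 - 65\right) f{\left(5 \right)} \left(-2 + 7\right) = \left(7 - 65\right) \frac{\left(5 + 3 \cdot 5\right)^{2}}{9} \left(-2 + 7\right) = - 58 \frac{\left(5 + 15\right)^{2}}{9} \cdot 5 = - 58 \frac{20^{2}}{9} \cdot 5 = - 58 \cdot \frac{1}{9} \cdot 400 \cdot 5 = - 58 \cdot \frac{400}{9} \cdot 5 = \left(-58\right) \frac{2000}{9} = - \frac{116000}{9}$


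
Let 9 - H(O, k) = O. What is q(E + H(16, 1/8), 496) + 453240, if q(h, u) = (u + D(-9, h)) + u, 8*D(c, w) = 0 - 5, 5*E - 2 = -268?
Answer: 3633851/8 ≈ 4.5423e+5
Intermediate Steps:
H(O, k) = 9 - O
E = -266/5 (E = ⅖ + (⅕)*(-268) = ⅖ - 268/5 = -266/5 ≈ -53.200)
D(c, w) = -5/8 (D(c, w) = (0 - 5)/8 = (⅛)*(-5) = -5/8)
q(h, u) = -5/8 + 2*u (q(h, u) = (u - 5/8) + u = (-5/8 + u) + u = -5/8 + 2*u)
q(E + H(16, 1/8), 496) + 453240 = (-5/8 + 2*496) + 453240 = (-5/8 + 992) + 453240 = 7931/8 + 453240 = 3633851/8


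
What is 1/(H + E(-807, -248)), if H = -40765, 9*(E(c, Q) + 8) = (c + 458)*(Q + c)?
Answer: 9/1238 ≈ 0.0072698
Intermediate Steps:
E(c, Q) = -8 + (458 + c)*(Q + c)/9 (E(c, Q) = -8 + ((c + 458)*(Q + c))/9 = -8 + ((458 + c)*(Q + c))/9 = -8 + (458 + c)*(Q + c)/9)
1/(H + E(-807, -248)) = 1/(-40765 + (-8 + (⅑)*(-807)² + (458/9)*(-248) + (458/9)*(-807) + (⅑)*(-248)*(-807))) = 1/(-40765 + (-8 + (⅑)*651249 - 113584/9 - 123202/3 + 66712/3)) = 1/(-40765 + (-8 + 72361 - 113584/9 - 123202/3 + 66712/3)) = 1/(-40765 + 368123/9) = 1/(1238/9) = 9/1238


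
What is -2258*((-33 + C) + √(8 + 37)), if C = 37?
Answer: -9032 - 6774*√5 ≈ -24179.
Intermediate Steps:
-2258*((-33 + C) + √(8 + 37)) = -2258*((-33 + 37) + √(8 + 37)) = -2258*(4 + √45) = -2258*(4 + 3*√5) = -9032 - 6774*√5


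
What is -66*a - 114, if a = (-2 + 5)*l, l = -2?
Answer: 282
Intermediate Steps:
a = -6 (a = (-2 + 5)*(-2) = 3*(-2) = -6)
-66*a - 114 = -66*(-6) - 114 = 396 - 114 = 282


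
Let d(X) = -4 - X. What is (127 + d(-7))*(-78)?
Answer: -10140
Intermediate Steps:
(127 + d(-7))*(-78) = (127 + (-4 - 1*(-7)))*(-78) = (127 + (-4 + 7))*(-78) = (127 + 3)*(-78) = 130*(-78) = -10140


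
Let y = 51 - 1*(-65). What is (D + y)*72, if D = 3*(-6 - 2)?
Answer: 6624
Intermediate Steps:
y = 116 (y = 51 + 65 = 116)
D = -24 (D = 3*(-8) = -24)
(D + y)*72 = (-24 + 116)*72 = 92*72 = 6624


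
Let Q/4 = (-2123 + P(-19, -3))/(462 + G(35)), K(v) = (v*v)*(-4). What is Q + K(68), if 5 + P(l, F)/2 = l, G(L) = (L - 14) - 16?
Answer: -8646316/467 ≈ -18515.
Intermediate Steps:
G(L) = -30 + L (G(L) = (-14 + L) - 16 = -30 + L)
P(l, F) = -10 + 2*l
K(v) = -4*v**2 (K(v) = v**2*(-4) = -4*v**2)
Q = -8684/467 (Q = 4*((-2123 + (-10 + 2*(-19)))/(462 + (-30 + 35))) = 4*((-2123 + (-10 - 38))/(462 + 5)) = 4*((-2123 - 48)/467) = 4*(-2171*1/467) = 4*(-2171/467) = -8684/467 ≈ -18.595)
Q + K(68) = -8684/467 - 4*68**2 = -8684/467 - 4*4624 = -8684/467 - 18496 = -8646316/467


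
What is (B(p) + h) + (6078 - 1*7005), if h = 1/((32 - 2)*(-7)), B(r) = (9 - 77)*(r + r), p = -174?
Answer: 4774769/210 ≈ 22737.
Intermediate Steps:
B(r) = -136*r
h = -1/210 (h = 1/(30*(-7)) = 1/(-210) = -1/210 ≈ -0.0047619)
(B(p) + h) + (6078 - 1*7005) = (-136*(-174) - 1/210) + (6078 - 1*7005) = (23664 - 1/210) + (6078 - 7005) = 4969439/210 - 927 = 4774769/210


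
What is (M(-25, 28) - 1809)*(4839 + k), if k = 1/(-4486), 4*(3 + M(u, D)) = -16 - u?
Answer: -157142423967/17944 ≈ -8.7574e+6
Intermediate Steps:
M(u, D) = -7 - u/4 (M(u, D) = -3 + (-16 - u)/4 = -3 + (-4 - u/4) = -7 - u/4)
k = -1/4486 ≈ -0.00022292
(M(-25, 28) - 1809)*(4839 + k) = ((-7 - ¼*(-25)) - 1809)*(4839 - 1/4486) = ((-7 + 25/4) - 1809)*(21707753/4486) = (-¾ - 1809)*(21707753/4486) = -7239/4*21707753/4486 = -157142423967/17944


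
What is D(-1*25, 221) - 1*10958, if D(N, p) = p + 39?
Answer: -10698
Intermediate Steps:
D(N, p) = 39 + p
D(-1*25, 221) - 1*10958 = (39 + 221) - 1*10958 = 260 - 10958 = -10698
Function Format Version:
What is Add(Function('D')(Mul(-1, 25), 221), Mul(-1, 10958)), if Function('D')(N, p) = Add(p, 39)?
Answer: -10698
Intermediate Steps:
Function('D')(N, p) = Add(39, p)
Add(Function('D')(Mul(-1, 25), 221), Mul(-1, 10958)) = Add(Add(39, 221), Mul(-1, 10958)) = Add(260, -10958) = -10698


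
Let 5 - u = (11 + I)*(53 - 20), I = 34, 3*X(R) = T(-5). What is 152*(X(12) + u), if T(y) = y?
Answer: -675640/3 ≈ -2.2521e+5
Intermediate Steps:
X(R) = -5/3 (X(R) = (⅓)*(-5) = -5/3)
u = -1480 (u = 5 - (11 + 34)*(53 - 20) = 5 - 45*33 = 5 - 1*1485 = 5 - 1485 = -1480)
152*(X(12) + u) = 152*(-5/3 - 1480) = 152*(-4445/3) = -675640/3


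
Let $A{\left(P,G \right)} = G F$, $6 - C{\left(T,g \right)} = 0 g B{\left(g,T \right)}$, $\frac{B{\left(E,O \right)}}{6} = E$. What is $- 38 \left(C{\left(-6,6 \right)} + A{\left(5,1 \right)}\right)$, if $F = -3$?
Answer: $-114$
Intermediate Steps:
$B{\left(E,O \right)} = 6 E$
$C{\left(T,g \right)} = 6$ ($C{\left(T,g \right)} = 6 - 0 g 6 g = 6 - 0 \cdot 6 g = 6 - 0 = 6 + 0 = 6$)
$A{\left(P,G \right)} = - 3 G$ ($A{\left(P,G \right)} = G \left(-3\right) = - 3 G$)
$- 38 \left(C{\left(-6,6 \right)} + A{\left(5,1 \right)}\right) = - 38 \left(6 - 3\right) = \left(-38\right) 3 = -114$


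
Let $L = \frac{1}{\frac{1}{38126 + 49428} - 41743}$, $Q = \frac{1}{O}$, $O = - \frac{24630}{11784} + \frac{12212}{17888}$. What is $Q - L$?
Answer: $- \frac{186620710316318}{262664422284649} \approx -0.71049$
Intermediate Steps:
$O = - \frac{71869}{51064}$ ($O = \left(-24630\right) \frac{1}{11784} + 12212 \cdot \frac{1}{17888} = - \frac{4105}{1964} + \frac{71}{104} = - \frac{71869}{51064} \approx -1.4074$)
$Q = - \frac{51064}{71869}$ ($Q = \frac{1}{- \frac{71869}{51064}} = - \frac{51064}{71869} \approx -0.71052$)
$L = - \frac{87554}{3654766621}$ ($L = \frac{1}{\frac{1}{87554} - 41743} = \frac{1}{- \frac{3654766621}{87554}} = - \frac{87554}{3654766621} \approx -2.3956 \cdot 10^{-5}$)
$Q - L = - \frac{51064}{71869} - - \frac{87554}{3654766621} = - \frac{51064}{71869} + \frac{87554}{3654766621} = - \frac{186620710316318}{262664422284649}$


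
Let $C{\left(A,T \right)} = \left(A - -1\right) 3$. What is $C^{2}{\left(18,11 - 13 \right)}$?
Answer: $3249$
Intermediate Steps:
$C{\left(A,T \right)} = 3 + 3 A$ ($C{\left(A,T \right)} = \left(A + 1\right) 3 = \left(1 + A\right) 3 = 3 + 3 A$)
$C^{2}{\left(18,11 - 13 \right)} = \left(3 + 3 \cdot 18\right)^{2} = \left(3 + 54\right)^{2} = 57^{2} = 3249$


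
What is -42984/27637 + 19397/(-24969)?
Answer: -7927795/3399351 ≈ -2.3321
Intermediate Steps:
-42984/27637 + 19397/(-24969) = -42984*1/27637 + 19397*(-1/24969) = -42984/27637 - 2771/3567 = -7927795/3399351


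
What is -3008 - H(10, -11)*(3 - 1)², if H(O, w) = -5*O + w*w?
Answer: -3292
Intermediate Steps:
H(O, w) = w² - 5*O (H(O, w) = -5*O + w² = w² - 5*O)
-3008 - H(10, -11)*(3 - 1)² = -3008 - ((-11)² - 5*10)*(3 - 1)² = -3008 - (121 - 50)*2² = -3008 - 71*4 = -3008 - 1*284 = -3008 - 284 = -3292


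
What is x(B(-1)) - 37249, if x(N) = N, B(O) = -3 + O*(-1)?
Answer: -37251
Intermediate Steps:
B(O) = -3 - O
x(B(-1)) - 37249 = (-3 - 1*(-1)) - 37249 = (-3 + 1) - 37249 = -2 - 37249 = -37251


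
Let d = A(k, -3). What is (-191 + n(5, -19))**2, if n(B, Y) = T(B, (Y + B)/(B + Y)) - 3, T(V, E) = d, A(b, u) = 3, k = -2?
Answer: 36481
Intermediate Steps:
d = 3
T(V, E) = 3
n(B, Y) = 0 (n(B, Y) = 3 - 3 = 0)
(-191 + n(5, -19))**2 = (-191 + 0)**2 = (-191)**2 = 36481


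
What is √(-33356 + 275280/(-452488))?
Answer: I*√106712684289686/56561 ≈ 182.64*I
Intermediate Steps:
√(-33356 + 275280/(-452488)) = √(-33356 + 275280*(-1/452488)) = √(-33356 - 34410/56561) = √(-1886683126/56561) = I*√106712684289686/56561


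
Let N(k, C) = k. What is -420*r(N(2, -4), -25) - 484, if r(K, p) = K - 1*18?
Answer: 6236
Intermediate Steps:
r(K, p) = -18 + K (r(K, p) = K - 18 = -18 + K)
-420*r(N(2, -4), -25) - 484 = -420*(-18 + 2) - 484 = -420*(-16) - 484 = 6720 - 484 = 6236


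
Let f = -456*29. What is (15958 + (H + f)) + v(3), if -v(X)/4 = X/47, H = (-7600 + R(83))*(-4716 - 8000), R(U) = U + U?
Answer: 4443073454/47 ≈ 9.4534e+7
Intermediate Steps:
R(U) = 2*U
H = 94530744 (H = (-7600 + 2*83)*(-4716 - 8000) = (-7600 + 166)*(-12716) = -7434*(-12716) = 94530744)
v(X) = -4*X/47
f = -13224
(15958 + (H + f)) + v(3) = (15958 + (94530744 - 13224)) - 4/47*3 = (15958 + 94517520) - 12/47 = 94533478 - 12/47 = 4443073454/47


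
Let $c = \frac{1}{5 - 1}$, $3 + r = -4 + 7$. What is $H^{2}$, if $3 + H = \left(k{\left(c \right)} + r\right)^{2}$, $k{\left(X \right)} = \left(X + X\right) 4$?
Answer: $1$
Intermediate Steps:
$r = 0$ ($r = -3 + \left(-4 + 7\right) = -3 + 3 = 0$)
$c = \frac{1}{4} \approx 0.25$
$k{\left(X \right)} = 8 X$ ($k{\left(X \right)} = 2 X 4 = 8 X$)
$H = 1$ ($H = -3 + \left(8 \cdot \frac{1}{4} + 0\right)^{2} = -3 + \left(2 + 0\right)^{2} = -3 + 2^{2} = -3 + 4 = 1$)
$H^{2} = 1^{2} = 1$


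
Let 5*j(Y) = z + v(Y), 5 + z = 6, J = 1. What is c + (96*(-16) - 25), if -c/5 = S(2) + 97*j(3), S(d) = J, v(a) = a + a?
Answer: -2245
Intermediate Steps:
v(a) = 2*a
z = 1 (z = -5 + 6 = 1)
S(d) = 1
j(Y) = 1/5 + 2*Y/5 (j(Y) = (1 + 2*Y)/5 = 1/5 + 2*Y/5)
c = -684 (c = -5*(1 + 97*(1/5 + (2/5)*3)) = -5*(1 + 97*(1/5 + 6/5)) = -5*(1 + 97*(7/5)) = -5*(1 + 679/5) = -5*684/5 = -684)
c + (96*(-16) - 25) = -684 + (96*(-16) - 25) = -684 + (-1536 - 25) = -684 - 1561 = -2245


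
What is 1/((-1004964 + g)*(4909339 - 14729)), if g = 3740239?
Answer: 1/13388104367750 ≈ 7.4693e-14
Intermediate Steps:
1/((-1004964 + g)*(4909339 - 14729)) = 1/((-1004964 + 3740239)*(4909339 - 14729)) = 1/(2735275*4894610) = 1/13388104367750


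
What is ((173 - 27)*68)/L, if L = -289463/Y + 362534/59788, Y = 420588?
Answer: 62412658283808/33792759037 ≈ 1846.9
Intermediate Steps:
L = 33792759037/6286528836 (L = -289463/420588 + 362534/59788 = -289463*1/420588 + 362534*(1/59788) = -289463/420588 + 181267/29894 = 33792759037/6286528836 ≈ 5.3754)
((173 - 27)*68)/L = ((173 - 27)*68)/(33792759037/6286528836) = (146*68)*(6286528836/33792759037) = 9928*(6286528836/33792759037) = 62412658283808/33792759037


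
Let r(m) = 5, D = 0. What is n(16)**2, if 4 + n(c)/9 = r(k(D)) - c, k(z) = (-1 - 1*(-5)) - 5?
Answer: 18225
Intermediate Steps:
k(z) = -1 (k(z) = (-1 + 5) - 5 = 4 - 5 = -1)
n(c) = 9 - 9*c (n(c) = -36 + 9*(5 - c) = -36 + (45 - 9*c) = 9 - 9*c)
n(16)**2 = (9 - 9*16)**2 = (9 - 144)**2 = (-135)**2 = 18225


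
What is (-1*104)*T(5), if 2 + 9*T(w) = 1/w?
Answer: 104/5 ≈ 20.800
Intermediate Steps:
T(w) = -2/9 + 1/(9*w) (T(w) = -2/9 + (1/w)/9 = -2/9 + 1/(9*w))
(-1*104)*T(5) = (-1*104)*((1/9)*(1 - 2*5)/5) = -104*(1 - 10)/(9*5) = -104*(-9)/(9*5) = -104*(-1/5) = 104/5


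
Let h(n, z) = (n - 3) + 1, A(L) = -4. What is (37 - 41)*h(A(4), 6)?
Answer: 24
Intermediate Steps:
h(n, z) = -2 + n (h(n, z) = (-3 + n) + 1 = -2 + n)
(37 - 41)*h(A(4), 6) = (37 - 41)*(-2 - 4) = -4*(-6) = 24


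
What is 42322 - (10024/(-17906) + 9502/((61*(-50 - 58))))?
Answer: 178312121405/4213026 ≈ 42324.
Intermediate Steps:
42322 - (10024/(-17906) + 9502/((61*(-50 - 58)))) = 42322 - (10024*(-1/17906) + 9502/((61*(-108)))) = 42322 - (-716/1279 + 9502/(-6588)) = 42322 - (-716/1279 + 9502*(-1/6588)) = 42322 - (-716/1279 - 4751/3294) = 42322 - 1*(-8435033/4213026) = 42322 + 8435033/4213026 = 178312121405/4213026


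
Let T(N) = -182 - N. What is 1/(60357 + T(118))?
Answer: 1/60057 ≈ 1.6651e-5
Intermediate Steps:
1/(60357 + T(118)) = 1/(60357 + (-182 - 1*118)) = 1/(60357 + (-182 - 118)) = 1/(60357 - 300) = 1/60057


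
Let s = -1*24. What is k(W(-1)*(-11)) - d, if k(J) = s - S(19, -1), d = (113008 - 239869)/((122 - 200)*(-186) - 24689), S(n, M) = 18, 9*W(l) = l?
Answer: -554463/10181 ≈ -54.461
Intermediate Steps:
W(l) = l/9
s = -24
d = 126861/10181 (d = -126861/(-78*(-186) - 24689) = -126861/(14508 - 24689) = -126861/(-10181) = -126861*(-1/10181) = 126861/10181 ≈ 12.461)
k(J) = -42 (k(J) = -24 - 1*18 = -24 - 18 = -42)
k(W(-1)*(-11)) - d = -42 - 1*126861/10181 = -42 - 126861/10181 = -554463/10181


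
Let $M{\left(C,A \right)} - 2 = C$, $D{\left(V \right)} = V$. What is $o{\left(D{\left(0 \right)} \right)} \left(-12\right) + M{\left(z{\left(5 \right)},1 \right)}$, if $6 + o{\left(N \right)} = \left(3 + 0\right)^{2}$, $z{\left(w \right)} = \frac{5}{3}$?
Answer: $- \frac{97}{3} \approx -32.333$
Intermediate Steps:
$z{\left(w \right)} = \frac{5}{3}$ ($z{\left(w \right)} = 5 \cdot \frac{1}{3} = \frac{5}{3}$)
$M{\left(C,A \right)} = 2 + C$
$o{\left(N \right)} = 3$ ($o{\left(N \right)} = -6 + \left(3 + 0\right)^{2} = -6 + 3^{2} = -6 + 9 = 3$)
$o{\left(D{\left(0 \right)} \right)} \left(-12\right) + M{\left(z{\left(5 \right)},1 \right)} = 3 \left(-12\right) + \left(2 + \frac{5}{3}\right) = -36 + \frac{11}{3} = - \frac{97}{3}$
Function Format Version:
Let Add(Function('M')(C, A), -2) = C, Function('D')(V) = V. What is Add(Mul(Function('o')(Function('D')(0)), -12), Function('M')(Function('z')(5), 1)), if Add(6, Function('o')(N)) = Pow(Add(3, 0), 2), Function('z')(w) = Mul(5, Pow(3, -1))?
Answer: Rational(-97, 3) ≈ -32.333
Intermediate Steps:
Function('z')(w) = Rational(5, 3) (Function('z')(w) = Mul(5, Rational(1, 3)) = Rational(5, 3))
Function('M')(C, A) = Add(2, C)
Function('o')(N) = 3 (Function('o')(N) = Add(-6, Pow(Add(3, 0), 2)) = Add(-6, Pow(3, 2)) = Add(-6, 9) = 3)
Add(Mul(Function('o')(Function('D')(0)), -12), Function('M')(Function('z')(5), 1)) = Add(Mul(3, -12), Add(2, Rational(5, 3))) = Add(-36, Rational(11, 3)) = Rational(-97, 3)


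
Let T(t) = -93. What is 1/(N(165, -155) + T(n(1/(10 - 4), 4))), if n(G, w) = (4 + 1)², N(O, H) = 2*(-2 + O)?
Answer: 1/233 ≈ 0.0042918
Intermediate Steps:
N(O, H) = -4 + 2*O
n(G, w) = 25 (n(G, w) = 5² = 25)
1/(N(165, -155) + T(n(1/(10 - 4), 4))) = 1/((-4 + 2*165) - 93) = 1/((-4 + 330) - 93) = 1/(326 - 93) = 1/233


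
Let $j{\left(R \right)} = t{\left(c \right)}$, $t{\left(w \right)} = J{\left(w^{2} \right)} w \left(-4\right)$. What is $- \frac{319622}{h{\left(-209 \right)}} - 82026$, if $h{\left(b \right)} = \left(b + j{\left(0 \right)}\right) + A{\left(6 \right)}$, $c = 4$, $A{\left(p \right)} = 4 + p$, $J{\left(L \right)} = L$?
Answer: $- \frac{37002208}{455} \approx -81324.0$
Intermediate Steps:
$t{\left(w \right)} = - 4 w^{3}$ ($t{\left(w \right)} = w^{2} w \left(-4\right) = w^{3} \left(-4\right) = - 4 w^{3}$)
$j{\left(R \right)} = -256$ ($j{\left(R \right)} = - 4 \cdot 4^{3} = \left(-4\right) 64 = -256$)
$h{\left(b \right)} = -246 + b$ ($h{\left(b \right)} = \left(b - 256\right) + \left(4 + 6\right) = \left(-256 + b\right) + 10 = -246 + b$)
$- \frac{319622}{h{\left(-209 \right)}} - 82026 = - \frac{319622}{-246 - 209} - 82026 = - \frac{319622}{-455} - 82026 = \left(-319622\right) \left(- \frac{1}{455}\right) - 82026 = \frac{319622}{455} - 82026 = - \frac{37002208}{455}$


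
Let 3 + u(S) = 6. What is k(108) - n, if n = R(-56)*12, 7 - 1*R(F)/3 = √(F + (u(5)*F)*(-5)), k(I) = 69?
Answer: 825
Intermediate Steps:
u(S) = 3 (u(S) = -3 + 6 = 3)
R(F) = 21 - 3*√14*√(-F) (R(F) = 21 - 3*√(F + (3*F)*(-5)) = 21 - 3*√(F - 15*F) = 21 - 3*√14*√(-F))
n = -756 (n = (21 - 3*√14*√(-1*(-56)))*12 = (21 - 3*√14*√56)*12 = (21 - 3*√14*2*√14)*12 = (21 - 84)*12 = -63*12 = -756)
k(108) - n = 69 - 1*(-756) = 69 + 756 = 825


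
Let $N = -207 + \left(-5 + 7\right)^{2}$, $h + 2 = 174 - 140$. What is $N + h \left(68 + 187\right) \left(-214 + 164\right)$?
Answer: $-408203$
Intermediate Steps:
$h = 32$ ($h = -2 + \left(174 - 140\right) = -2 + 34 = 32$)
$N = -203$ ($N = -207 + 2^{2} = -207 + 4 = -203$)
$N + h \left(68 + 187\right) \left(-214 + 164\right) = -203 + 32 \left(68 + 187\right) \left(-214 + 164\right) = -203 + 32 \cdot 255 \left(-50\right) = -203 + 32 \left(-12750\right) = -203 - 408000 = -408203$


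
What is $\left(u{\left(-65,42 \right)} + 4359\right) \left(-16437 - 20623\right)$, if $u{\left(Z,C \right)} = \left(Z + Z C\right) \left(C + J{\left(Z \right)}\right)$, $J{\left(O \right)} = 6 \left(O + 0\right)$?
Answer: $-36208324140$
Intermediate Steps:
$J{\left(O \right)} = 6 O$
$u{\left(Z,C \right)} = \left(C + 6 Z\right) \left(Z + C Z\right)$ ($u{\left(Z,C \right)} = \left(Z + Z C\right) \left(C + 6 Z\right) = \left(Z + C Z\right) \left(C + 6 Z\right) = \left(C + 6 Z\right) \left(Z + C Z\right)$)
$\left(u{\left(-65,42 \right)} + 4359\right) \left(-16437 - 20623\right) = \left(- 65 \left(42 + 42^{2} + 6 \left(-65\right) + 6 \cdot 42 \left(-65\right)\right) + 4359\right) \left(-16437 - 20623\right) = \left(- 65 \left(42 + 1764 - 390 - 16380\right) + 4359\right) \left(-37060\right) = \left(\left(-65\right) \left(-14964\right) + 4359\right) \left(-37060\right) = \left(972660 + 4359\right) \left(-37060\right) = 977019 \left(-37060\right) = -36208324140$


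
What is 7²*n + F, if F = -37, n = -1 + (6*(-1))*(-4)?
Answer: 1090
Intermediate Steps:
n = 23 (n = -1 - 6*(-4) = -1 + 24 = 23)
7²*n + F = 7²*23 - 37 = 49*23 - 37 = 1127 - 37 = 1090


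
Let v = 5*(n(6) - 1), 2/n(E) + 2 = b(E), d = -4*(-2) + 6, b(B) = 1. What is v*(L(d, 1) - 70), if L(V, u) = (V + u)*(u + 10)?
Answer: -1425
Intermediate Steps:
d = 14 (d = 8 + 6 = 14)
n(E) = -2 (n(E) = 2/(-2 + 1) = 2/(-1) = 2*(-1) = -2)
v = -15 (v = 5*(-2 - 1) = 5*(-3) = -15)
L(V, u) = (10 + u)*(V + u) (L(V, u) = (V + u)*(10 + u) = (10 + u)*(V + u))
v*(L(d, 1) - 70) = -15*((1² + 10*14 + 10*1 + 14*1) - 70) = -15*((1 + 140 + 10 + 14) - 70) = -15*(165 - 70) = -15*95 = -1425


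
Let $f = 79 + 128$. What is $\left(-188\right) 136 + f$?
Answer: $-25361$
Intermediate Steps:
$f = 207$
$\left(-188\right) 136 + f = \left(-188\right) 136 + 207 = -25568 + 207 = -25361$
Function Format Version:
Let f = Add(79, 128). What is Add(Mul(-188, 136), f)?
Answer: -25361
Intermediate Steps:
f = 207
Add(Mul(-188, 136), f) = Add(Mul(-188, 136), 207) = Add(-25568, 207) = -25361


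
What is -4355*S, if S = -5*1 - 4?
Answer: 39195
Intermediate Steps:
S = -9 (S = -5 - 4 = -9)
-4355*S = -4355*(-9) = 39195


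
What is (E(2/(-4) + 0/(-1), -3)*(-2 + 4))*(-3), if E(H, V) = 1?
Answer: -6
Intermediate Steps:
(E(2/(-4) + 0/(-1), -3)*(-2 + 4))*(-3) = (1*(-2 + 4))*(-3) = (1*2)*(-3) = 2*(-3) = -6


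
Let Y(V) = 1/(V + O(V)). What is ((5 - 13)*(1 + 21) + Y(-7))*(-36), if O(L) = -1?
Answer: 12681/2 ≈ 6340.5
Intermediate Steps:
Y(V) = 1/(-1 + V) (Y(V) = 1/(V - 1) = 1/(-1 + V))
((5 - 13)*(1 + 21) + Y(-7))*(-36) = ((5 - 13)*(1 + 21) + 1/(-1 - 7))*(-36) = (-8*22 + 1/(-8))*(-36) = (-176 - ⅛)*(-36) = -1409/8*(-36) = 12681/2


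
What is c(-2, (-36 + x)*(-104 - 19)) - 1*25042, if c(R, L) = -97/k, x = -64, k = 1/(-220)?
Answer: -3702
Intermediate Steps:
k = -1/220 ≈ -0.0045455
c(R, L) = 21340 (c(R, L) = -97/(-1/220) = -97*(-220) = 21340)
c(-2, (-36 + x)*(-104 - 19)) - 1*25042 = 21340 - 1*25042 = 21340 - 25042 = -3702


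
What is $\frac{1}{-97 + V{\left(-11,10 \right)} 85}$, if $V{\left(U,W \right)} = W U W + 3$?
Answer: $- \frac{1}{93342} \approx -1.0713 \cdot 10^{-5}$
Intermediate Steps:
$V{\left(U,W \right)} = 3 + U W^{2}$ ($V{\left(U,W \right)} = U W W + 3 = U W^{2} + 3 = 3 + U W^{2}$)
$\frac{1}{-97 + V{\left(-11,10 \right)} 85} = \frac{1}{-97 + \left(3 - 11 \cdot 10^{2}\right) 85} = \frac{1}{-97 + \left(3 - 1100\right) 85} = \frac{1}{-97 - 93245} = \frac{1}{-93342} = - \frac{1}{93342}$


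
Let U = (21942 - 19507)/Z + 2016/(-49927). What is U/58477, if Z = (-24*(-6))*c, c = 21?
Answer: 115475861/8828813485296 ≈ 1.3079e-5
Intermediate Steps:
Z = 3024 (Z = -24*(-6)*21 = 144*21 = 3024)
U = 115475861/150979248 (U = (21942 - 19507)/3024 + 2016/(-49927) = 2435*(1/3024) + 2016*(-1/49927) = 2435/3024 - 2016/49927 = 115475861/150979248 ≈ 0.76485)
U/58477 = (115475861/150979248)/58477 = (115475861/150979248)*(1/58477) = 115475861/8828813485296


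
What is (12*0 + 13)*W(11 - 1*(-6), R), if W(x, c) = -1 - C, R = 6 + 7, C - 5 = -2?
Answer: -52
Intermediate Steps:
C = 3 (C = 5 - 2 = 3)
R = 13
W(x, c) = -4 (W(x, c) = -1 - 1*3 = -1 - 3 = -4)
(12*0 + 13)*W(11 - 1*(-6), R) = (12*0 + 13)*(-4) = (0 + 13)*(-4) = 13*(-4) = -52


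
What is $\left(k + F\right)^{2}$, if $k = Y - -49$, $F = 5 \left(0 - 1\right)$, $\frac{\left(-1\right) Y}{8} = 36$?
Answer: $59536$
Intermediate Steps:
$Y = -288$ ($Y = \left(-8\right) 36 = -288$)
$F = -5$ ($F = 5 \left(-1\right) = -5$)
$k = -239$ ($k = -288 - -49 = -288 + 49 = -239$)
$\left(k + F\right)^{2} = \left(-239 - 5\right)^{2} = \left(-244\right)^{2} = 59536$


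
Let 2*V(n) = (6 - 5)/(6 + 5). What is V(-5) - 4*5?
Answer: -439/22 ≈ -19.955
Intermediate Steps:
V(n) = 1/22 (V(n) = ((6 - 5)/(6 + 5))/2 = (1/11)/2 = (1*(1/11))/2 = (½)*(1/11) = 1/22)
V(-5) - 4*5 = 1/22 - 4*5 = 1/22 - 20 = -439/22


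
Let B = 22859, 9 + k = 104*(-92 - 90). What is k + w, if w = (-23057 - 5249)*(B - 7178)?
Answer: -443885323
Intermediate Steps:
k = -18937 (k = -9 + 104*(-92 - 90) = -9 + 104*(-182) = -9 - 18928 = -18937)
w = -443866386 (w = (-23057 - 5249)*(22859 - 7178) = -28306*15681 = -443866386)
k + w = -18937 - 443866386 = -443885323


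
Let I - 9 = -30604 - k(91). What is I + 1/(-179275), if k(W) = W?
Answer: -5501232651/179275 ≈ -30686.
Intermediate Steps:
I = -30686 (I = 9 + (-30604 - 1*91) = 9 + (-30604 - 91) = 9 - 30695 = -30686)
I + 1/(-179275) = -30686 + 1/(-179275) = -30686 - 1/179275 = -5501232651/179275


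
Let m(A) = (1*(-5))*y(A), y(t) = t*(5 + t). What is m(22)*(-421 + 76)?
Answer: 1024650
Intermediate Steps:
m(A) = -5*A*(5 + A) (m(A) = (1*(-5))*(A*(5 + A)) = -5*A*(5 + A))
m(22)*(-421 + 76) = (-5*22*(5 + 22))*(-421 + 76) = -5*22*27*(-345) = -2970*(-345) = 1024650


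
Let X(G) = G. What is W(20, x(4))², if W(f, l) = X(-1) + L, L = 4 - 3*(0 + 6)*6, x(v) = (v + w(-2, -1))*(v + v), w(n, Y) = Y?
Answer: 11025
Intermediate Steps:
x(v) = 2*v*(-1 + v) (x(v) = (v - 1)*(v + v) = (-1 + v)*(2*v) = 2*v*(-1 + v))
L = -104 (L = 4 - 3*6*6 = 4 - 18*6 = 4 - 108 = -104)
W(f, l) = -105 (W(f, l) = -1 - 104 = -105)
W(20, x(4))² = (-105)² = 11025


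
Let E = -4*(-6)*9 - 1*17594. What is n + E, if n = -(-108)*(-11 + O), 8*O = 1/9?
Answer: -37129/2 ≈ -18565.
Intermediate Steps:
O = 1/72 (O = (⅛)/9 = (⅛)*(⅑) = 1/72 ≈ 0.013889)
E = -17378 (E = 24*9 - 17594 = 216 - 17594 = -17378)
n = -2373/2 (n = -(-108)*(-11 + 1/72) = -(-108)*(-791)/72 = -27*791/18 = -2373/2 ≈ -1186.5)
n + E = -2373/2 - 17378 = -37129/2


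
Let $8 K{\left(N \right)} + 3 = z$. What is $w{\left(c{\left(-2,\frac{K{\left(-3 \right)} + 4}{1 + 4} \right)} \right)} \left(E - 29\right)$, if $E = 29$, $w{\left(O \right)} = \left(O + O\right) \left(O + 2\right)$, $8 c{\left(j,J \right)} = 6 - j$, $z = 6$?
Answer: $0$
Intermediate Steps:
$K{\left(N \right)} = \frac{3}{8}$ ($K{\left(N \right)} = - \frac{3}{8} + \frac{1}{8} \cdot 6 = - \frac{3}{8} + \frac{3}{4} = \frac{3}{8}$)
$c{\left(j,J \right)} = \frac{3}{4} - \frac{j}{8}$ ($c{\left(j,J \right)} = \frac{6 - j}{8} = \frac{3}{4} - \frac{j}{8}$)
$w{\left(O \right)} = 2 O \left(2 + O\right)$
$w{\left(c{\left(-2,\frac{K{\left(-3 \right)} + 4}{1 + 4} \right)} \right)} \left(E - 29\right) = 2 \left(\frac{3}{4} - - \frac{1}{4}\right) \left(2 + \left(\frac{3}{4} - - \frac{1}{4}\right)\right) \left(29 - 29\right) = 2 \left(\frac{3}{4} + \frac{1}{4}\right) \left(2 + \left(\frac{3}{4} + \frac{1}{4}\right)\right) 0 = 2 \cdot 1 \left(2 + 1\right) 0 = 2 \cdot 1 \cdot 3 \cdot 0 = 6 \cdot 0 = 0$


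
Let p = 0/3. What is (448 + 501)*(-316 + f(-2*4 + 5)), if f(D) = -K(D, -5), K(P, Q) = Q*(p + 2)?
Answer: -290394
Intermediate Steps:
p = 0 (p = 0*(⅓) = 0)
K(P, Q) = 2*Q (K(P, Q) = Q*(0 + 2) = Q*2 = 2*Q)
f(D) = 10 (f(D) = -2*(-5) = -1*(-10) = 10)
(448 + 501)*(-316 + f(-2*4 + 5)) = (448 + 501)*(-316 + 10) = 949*(-306) = -290394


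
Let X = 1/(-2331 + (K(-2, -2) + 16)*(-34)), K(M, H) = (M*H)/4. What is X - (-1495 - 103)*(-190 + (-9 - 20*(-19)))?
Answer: 841393341/2909 ≈ 2.8924e+5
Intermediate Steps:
K(M, H) = H*M/4 (K(M, H) = (H*M)*(¼) = H*M/4)
X = -1/2909 (X = 1/(-2331 + ((¼)*(-2)*(-2) + 16)*(-34)) = 1/(-2331 + (1 + 16)*(-34)) = 1/(-2331 + 17*(-34)) = 1/(-2331 - 578) = 1/(-2909) = -1/2909 ≈ -0.00034376)
X - (-1495 - 103)*(-190 + (-9 - 20*(-19))) = -1/2909 - (-1495 - 103)*(-190 + (-9 - 20*(-19))) = -1/2909 - (-1598)*(-190 + (-9 + 380)) = -1/2909 - (-1598)*(-190 + 371) = -1/2909 - (-1598)*181 = -1/2909 - 1*(-289238) = -1/2909 + 289238 = 841393341/2909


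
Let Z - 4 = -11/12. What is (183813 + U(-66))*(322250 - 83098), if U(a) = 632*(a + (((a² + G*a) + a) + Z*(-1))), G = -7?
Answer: 2255262908848/3 ≈ 7.5175e+11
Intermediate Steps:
Z = 37/12 (Z = 4 - 11/12 = 37/12 ≈ 3.0833)
U(a) = -5846/3 - 3160*a + 632*a² (U(a) = 632*(a + (((a² - 7*a) + a) + (37/12)*(-1))) = 632*(a + ((a² - 6*a) - 37/12)) = 632*(a + (-37/12 + a² - 6*a)) = 632*(-37/12 + a² - 5*a) = -5846/3 - 3160*a + 632*a²)
(183813 + U(-66))*(322250 - 83098) = (183813 + (-5846/3 - 3160*(-66) + 632*(-66)²))*(322250 - 83098) = (183813 + (-5846/3 + 208560 + 632*4356))*239152 = (183813 + (-5846/3 + 208560 + 2752992))*239152 = (183813 + 8878810/3)*239152 = (9430249/3)*239152 = 2255262908848/3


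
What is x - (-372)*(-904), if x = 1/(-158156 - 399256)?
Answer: -187450966657/557412 ≈ -3.3629e+5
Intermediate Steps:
x = -1/557412 (x = 1/(-557412) = -1/557412 ≈ -1.7940e-6)
x - (-372)*(-904) = -1/557412 - (-372)*(-904) = -1/557412 - 1*336288 = -1/557412 - 336288 = -187450966657/557412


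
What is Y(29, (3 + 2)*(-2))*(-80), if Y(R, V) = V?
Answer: 800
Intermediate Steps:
Y(29, (3 + 2)*(-2))*(-80) = ((3 + 2)*(-2))*(-80) = (5*(-2))*(-80) = -10*(-80) = 800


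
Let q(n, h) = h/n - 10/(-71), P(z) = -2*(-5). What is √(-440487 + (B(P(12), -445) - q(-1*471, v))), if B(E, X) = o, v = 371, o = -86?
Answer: I*√492692274453342/33441 ≈ 663.76*I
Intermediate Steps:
P(z) = 10
B(E, X) = -86
q(n, h) = 10/71 + h/n (q(n, h) = h/n - 10*(-1/71) = h/n + 10/71 = 10/71 + h/n)
√(-440487 + (B(P(12), -445) - q(-1*471, v))) = √(-440487 + (-86 - (10/71 + 371/((-1*471))))) = √(-440487 + (-86 - (10/71 + 371/(-471)))) = √(-440487 + (-86 - (10/71 + 371*(-1/471)))) = √(-440487 + (-86 - (10/71 - 371/471))) = √(-440487 + (-86 - 1*(-21631/33441))) = √(-440487 + (-86 + 21631/33441)) = √(-440487 - 2854295/33441) = √(-14733180062/33441) = I*√492692274453342/33441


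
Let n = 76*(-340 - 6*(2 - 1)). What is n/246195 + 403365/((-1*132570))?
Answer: -253808659/80587830 ≈ -3.1495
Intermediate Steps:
n = -26296 (n = 76*(-340 - 6*1) = 76*(-340 - 6) = 76*(-346) = -26296)
n/246195 + 403365/((-1*132570)) = -26296/246195 + 403365/((-1*132570)) = -26296*1/246195 + 403365/(-132570) = -26296/246195 + 403365*(-1/132570) = -26296/246195 - 26891/8838 = -253808659/80587830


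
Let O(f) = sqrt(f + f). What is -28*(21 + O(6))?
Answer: -588 - 56*sqrt(3) ≈ -685.00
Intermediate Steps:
O(f) = sqrt(2)*sqrt(f) (O(f) = sqrt(2*f) = sqrt(2)*sqrt(f))
-28*(21 + O(6)) = -28*(21 + sqrt(2)*sqrt(6)) = -28*(21 + 2*sqrt(3)) = -588 - 56*sqrt(3)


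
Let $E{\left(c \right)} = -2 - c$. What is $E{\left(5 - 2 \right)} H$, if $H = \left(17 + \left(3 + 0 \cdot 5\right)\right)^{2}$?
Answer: $-2000$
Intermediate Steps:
$H = 400$ ($H = \left(17 + \left(3 + 0\right)\right)^{2} = \left(17 + 3\right)^{2} = 20^{2} = 400$)
$E{\left(5 - 2 \right)} H = \left(-2 - \left(5 - 2\right)\right) 400 = \left(-2 - 3\right) 400 = \left(-5\right) 400 = -2000$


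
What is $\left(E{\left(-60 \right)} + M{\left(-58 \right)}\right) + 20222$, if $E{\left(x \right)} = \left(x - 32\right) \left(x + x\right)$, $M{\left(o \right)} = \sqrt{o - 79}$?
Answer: $31262 + i \sqrt{137} \approx 31262.0 + 11.705 i$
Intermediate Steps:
$M{\left(o \right)} = \sqrt{-79 + o}$
$E{\left(x \right)} = 2 x \left(-32 + x\right)$ ($E{\left(x \right)} = \left(-32 + x\right) 2 x = 2 x \left(-32 + x\right)$)
$\left(E{\left(-60 \right)} + M{\left(-58 \right)}\right) + 20222 = \left(2 \left(-60\right) \left(-32 - 60\right) + \sqrt{-79 - 58}\right) + 20222 = \left(2 \left(-60\right) \left(-92\right) + \sqrt{-137}\right) + 20222 = \left(11040 + i \sqrt{137}\right) + 20222 = 31262 + i \sqrt{137}$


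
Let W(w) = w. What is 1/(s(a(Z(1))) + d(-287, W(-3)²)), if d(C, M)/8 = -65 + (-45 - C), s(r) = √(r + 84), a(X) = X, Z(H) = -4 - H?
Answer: 1416/2004977 - √79/2004977 ≈ 0.00070181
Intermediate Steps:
s(r) = √(84 + r)
d(C, M) = -880 - 8*C (d(C, M) = 8*(-65 + (-45 - C)) = 8*(-110 - C) = -880 - 8*C)
1/(s(a(Z(1))) + d(-287, W(-3)²)) = 1/(√(84 + (-4 - 1*1)) + (-880 - 8*(-287))) = 1/(√(84 + (-4 - 1)) + (-880 + 2296)) = 1/(√(84 - 5) + 1416) = 1/(√79 + 1416) = 1/(1416 + √79)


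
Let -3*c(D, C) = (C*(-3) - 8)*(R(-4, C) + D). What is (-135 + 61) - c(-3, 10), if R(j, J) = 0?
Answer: -36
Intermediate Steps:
c(D, C) = -D*(-8 - 3*C)/3 (c(D, C) = -(C*(-3) - 8)*(0 + D)/3 = -(-3*C - 8)*D/3 = -(-8 - 3*C)*D/3 = -D*(-8 - 3*C)/3)
(-135 + 61) - c(-3, 10) = (-135 + 61) - (-3)*(8 + 3*10)/3 = -74 - (-3)*(8 + 30)/3 = -74 - (-3)*38/3 = -74 - 1*(-38) = -74 + 38 = -36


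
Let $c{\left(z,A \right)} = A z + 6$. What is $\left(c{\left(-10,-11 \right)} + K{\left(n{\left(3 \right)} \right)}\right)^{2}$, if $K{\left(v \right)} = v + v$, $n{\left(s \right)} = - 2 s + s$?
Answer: $12100$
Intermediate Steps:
$c{\left(z,A \right)} = 6 + A z$
$n{\left(s \right)} = - s$
$K{\left(v \right)} = 2 v$
$\left(c{\left(-10,-11 \right)} + K{\left(n{\left(3 \right)} \right)}\right)^{2} = \left(\left(6 - -110\right) + 2 \left(\left(-1\right) 3\right)\right)^{2} = \left(\left(6 + 110\right) + 2 \left(-3\right)\right)^{2} = \left(116 - 6\right)^{2} = 110^{2} = 12100$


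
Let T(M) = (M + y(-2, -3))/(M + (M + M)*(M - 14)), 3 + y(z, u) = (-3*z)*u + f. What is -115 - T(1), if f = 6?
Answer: -2889/25 ≈ -115.56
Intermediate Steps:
y(z, u) = 3 - 3*u*z (y(z, u) = -3 + ((-3*z)*u + 6) = -3 + (-3*u*z + 6) = -3 + (6 - 3*u*z) = 3 - 3*u*z)
T(M) = (-15 + M)/(M + 2*M*(-14 + M)) (T(M) = (M + (3 - 3*(-3)*(-2)))/(M + (M + M)*(M - 14)) = (M + (3 - 18))/(M + (2*M)*(-14 + M)) = (M - 15)/(M + 2*M*(-14 + M)) = (-15 + M)/(M + 2*M*(-14 + M)))
-115 - T(1) = -115 - (-15 + 1)/(1*(-27 + 2*1)) = -115 - (-14)/(-27 + 2) = -115 - (-14)/(-25) = -115 - (-1)*(-14)/25 = -115 - 1*14/25 = -115 - 14/25 = -2889/25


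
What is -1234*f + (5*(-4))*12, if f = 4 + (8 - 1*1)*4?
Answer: -39728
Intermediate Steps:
f = 32 (f = 4 + (8 - 1)*4 = 4 + 7*4 = 4 + 28 = 32)
-1234*f + (5*(-4))*12 = -1234*32 + (5*(-4))*12 = -39488 - 20*12 = -39488 - 240 = -39728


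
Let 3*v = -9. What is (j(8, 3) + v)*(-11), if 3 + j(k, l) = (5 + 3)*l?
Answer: -198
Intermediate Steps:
j(k, l) = -3 + 8*l (j(k, l) = -3 + (5 + 3)*l = -3 + 8*l)
v = -3 (v = (1/3)*(-9) = -3)
(j(8, 3) + v)*(-11) = ((-3 + 8*3) - 3)*(-11) = ((-3 + 24) - 3)*(-11) = (21 - 3)*(-11) = 18*(-11) = -198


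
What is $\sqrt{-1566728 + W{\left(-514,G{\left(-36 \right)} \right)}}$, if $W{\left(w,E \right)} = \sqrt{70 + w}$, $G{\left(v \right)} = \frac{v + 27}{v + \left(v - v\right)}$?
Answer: $\sqrt{-1566728 + 2 i \sqrt{111}} \approx 0.008 + 1251.7 i$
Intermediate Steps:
$G{\left(v \right)} = \frac{27 + v}{v}$ ($G{\left(v \right)} = \frac{27 + v}{v + 0} = \frac{27 + v}{v}$)
$\sqrt{-1566728 + W{\left(-514,G{\left(-36 \right)} \right)}} = \sqrt{-1566728 + \sqrt{70 - 514}} = \sqrt{-1566728 + \sqrt{-444}} = \sqrt{-1566728 + 2 i \sqrt{111}}$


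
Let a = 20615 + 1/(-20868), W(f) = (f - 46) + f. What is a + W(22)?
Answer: 430152083/20868 ≈ 20613.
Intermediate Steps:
W(f) = -46 + 2*f (W(f) = (-46 + f) + f = -46 + 2*f)
a = 430193819/20868 (a = 20615 - 1/20868 = 430193819/20868 ≈ 20615.)
a + W(22) = 430193819/20868 + (-46 + 2*22) = 430193819/20868 + (-46 + 44) = 430193819/20868 - 2 = 430152083/20868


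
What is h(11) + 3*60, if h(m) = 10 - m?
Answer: 179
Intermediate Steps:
h(11) + 3*60 = (10 - 1*11) + 3*60 = (10 - 11) + 180 = -1 + 180 = 179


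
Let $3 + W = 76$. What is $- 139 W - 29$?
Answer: $-10176$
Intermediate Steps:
$W = 73$ ($W = -3 + 76 = 73$)
$- 139 W - 29 = \left(-139\right) 73 - 29 = -10147 - 29 = -10176$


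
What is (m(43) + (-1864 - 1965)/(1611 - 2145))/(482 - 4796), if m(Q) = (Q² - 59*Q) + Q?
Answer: 340601/2303676 ≈ 0.14785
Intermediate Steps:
m(Q) = Q² - 58*Q
(m(43) + (-1864 - 1965)/(1611 - 2145))/(482 - 4796) = (43*(-58 + 43) + (-1864 - 1965)/(1611 - 2145))/(482 - 4796) = (43*(-15) - 3829/(-534))/(-4314) = (-645 - 3829*(-1/534))*(-1/4314) = (-645 + 3829/534)*(-1/4314) = -340601/534*(-1/4314) = 340601/2303676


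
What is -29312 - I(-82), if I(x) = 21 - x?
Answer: -29415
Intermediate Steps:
-29312 - I(-82) = -29312 - (21 - 1*(-82)) = -29312 - (21 + 82) = -29312 - 1*103 = -29312 - 103 = -29415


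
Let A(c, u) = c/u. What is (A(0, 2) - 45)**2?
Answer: 2025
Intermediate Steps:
(A(0, 2) - 45)**2 = (0/2 - 45)**2 = (0*(1/2) - 45)**2 = (0 - 45)**2 = (-45)**2 = 2025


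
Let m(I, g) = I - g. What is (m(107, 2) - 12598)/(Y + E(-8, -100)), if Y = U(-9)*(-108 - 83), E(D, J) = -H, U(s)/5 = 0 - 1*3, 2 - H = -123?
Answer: -12493/2740 ≈ -4.5595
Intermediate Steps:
H = 125 (H = 2 - 1*(-123) = 2 + 123 = 125)
U(s) = -15 (U(s) = 5*(0 - 1*3) = 5*(0 - 3) = 5*(-3) = -15)
E(D, J) = -125 (E(D, J) = -1*125 = -125)
Y = 2865 (Y = -15*(-108 - 83) = -15*(-191) = 2865)
(m(107, 2) - 12598)/(Y + E(-8, -100)) = ((107 - 1*2) - 12598)/(2865 - 125) = ((107 - 2) - 12598)/2740 = (105 - 12598)*(1/2740) = -12493*1/2740 = -12493/2740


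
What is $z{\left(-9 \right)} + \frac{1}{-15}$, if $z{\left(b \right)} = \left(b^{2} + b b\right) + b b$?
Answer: $\frac{3644}{15} \approx 242.93$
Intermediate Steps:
$z{\left(b \right)} = 3 b^{2}$ ($z{\left(b \right)} = \left(b^{2} + b^{2}\right) + b^{2} = 2 b^{2} + b^{2} = 3 b^{2}$)
$z{\left(-9 \right)} + \frac{1}{-15} = 3 \left(-9\right)^{2} + \frac{1}{-15} = 3 \cdot 81 - \frac{1}{15} = 243 - \frac{1}{15} = \frac{3644}{15}$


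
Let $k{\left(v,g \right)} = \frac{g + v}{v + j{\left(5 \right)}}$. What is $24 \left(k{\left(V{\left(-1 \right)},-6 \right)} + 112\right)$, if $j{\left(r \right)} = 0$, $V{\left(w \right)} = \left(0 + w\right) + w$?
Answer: $2784$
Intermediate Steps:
$V{\left(w \right)} = 2 w$ ($V{\left(w \right)} = w + w = 2 w$)
$k{\left(v,g \right)} = \frac{g + v}{v}$ ($k{\left(v,g \right)} = \frac{g + v}{v + 0} = \frac{g + v}{v}$)
$24 \left(k{\left(V{\left(-1 \right)},-6 \right)} + 112\right) = 24 \left(\frac{-6 + 2 \left(-1\right)}{2 \left(-1\right)} + 112\right) = 24 \left(\frac{-6 - 2}{-2} + 112\right) = 24 \left(\left(- \frac{1}{2}\right) \left(-8\right) + 112\right) = 24 \left(4 + 112\right) = 24 \cdot 116 = 2784$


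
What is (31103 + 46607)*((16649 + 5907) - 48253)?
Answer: -1996913870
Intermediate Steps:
(31103 + 46607)*((16649 + 5907) - 48253) = 77710*(22556 - 48253) = 77710*(-25697) = -1996913870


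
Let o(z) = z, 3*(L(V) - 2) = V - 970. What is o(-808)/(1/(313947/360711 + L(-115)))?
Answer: 34857598336/120237 ≈ 2.8991e+5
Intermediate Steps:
L(V) = -964/3 + V/3 (L(V) = 2 + (V - 970)/3 = 2 + (-970 + V)/3 = 2 + (-970/3 + V/3) = -964/3 + V/3)
o(-808)/(1/(313947/360711 + L(-115))) = -(-31133457656/120237 - 92920/3) = -808/(1/(313947*(1/360711) + (-964/3 - 115/3))) = -808/(1/(34883/40079 - 1079/3)) = -808/(1/(-43140592/120237)) = -808/(-120237/43140592) = -808*(-43140592/120237) = 34857598336/120237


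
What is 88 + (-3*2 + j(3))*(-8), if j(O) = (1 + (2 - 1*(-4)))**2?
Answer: -256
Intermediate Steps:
j(O) = 49 (j(O) = (1 + (2 + 4))**2 = (1 + 6)**2 = 7**2 = 49)
88 + (-3*2 + j(3))*(-8) = 88 + (-3*2 + 49)*(-8) = 88 + (-6 + 49)*(-8) = 88 + 43*(-8) = 88 - 344 = -256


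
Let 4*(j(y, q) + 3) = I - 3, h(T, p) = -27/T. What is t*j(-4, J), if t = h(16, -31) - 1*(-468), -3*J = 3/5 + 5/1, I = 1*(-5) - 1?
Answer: -156681/64 ≈ -2448.1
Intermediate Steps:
I = -6 (I = -5 - 1 = -6)
J = -28/15 (J = -(3/5 + 5/1)/3 = -(3*(⅕) + 5*1)/3 = -(⅗ + 5)/3 = -⅓*28/5 = -28/15 ≈ -1.8667)
j(y, q) = -21/4 (j(y, q) = -3 + (-6 - 3)/4 = -3 + (¼)*(-9) = -3 - 9/4 = -21/4)
t = 7461/16 (t = -27/16 - 1*(-468) = -27*1/16 + 468 = -27/16 + 468 = 7461/16 ≈ 466.31)
t*j(-4, J) = (7461/16)*(-21/4) = -156681/64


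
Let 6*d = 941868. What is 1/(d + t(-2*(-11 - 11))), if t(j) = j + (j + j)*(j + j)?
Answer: 1/164766 ≈ 6.0692e-6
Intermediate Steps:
d = 156978 (d = (⅙)*941868 = 156978)
t(j) = j + 4*j² (t(j) = j + (2*j)*(2*j) = j + 4*j²)
1/(d + t(-2*(-11 - 11))) = 1/(156978 + (-2*(-11 - 11))*(1 + 4*(-2*(-11 - 11)))) = 1/(156978 + (-2*(-22))*(1 + 4*(-2*(-22)))) = 1/(156978 + 44*(1 + 4*44)) = 1/(156978 + 44*(1 + 176)) = 1/(156978 + 44*177) = 1/(156978 + 7788) = 1/164766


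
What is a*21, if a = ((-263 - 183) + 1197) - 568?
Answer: 3843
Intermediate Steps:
a = 183 (a = (-446 + 1197) - 568 = 751 - 568 = 183)
a*21 = 183*21 = 3843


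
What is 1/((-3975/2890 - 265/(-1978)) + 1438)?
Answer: 285821/410655763 ≈ 0.00069601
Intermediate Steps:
1/((-3975/2890 - 265/(-1978)) + 1438) = 1/((-3975*1/2890 - 265*(-1/1978)) + 1438) = 1/((-795/578 + 265/1978) + 1438) = 1/(-354835/285821 + 1438) = 1/(410655763/285821) = 285821/410655763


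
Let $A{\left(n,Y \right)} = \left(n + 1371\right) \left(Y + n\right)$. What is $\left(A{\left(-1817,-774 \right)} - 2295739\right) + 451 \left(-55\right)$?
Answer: $-1164958$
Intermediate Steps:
$A{\left(n,Y \right)} = \left(1371 + n\right) \left(Y + n\right)$
$\left(A{\left(-1817,-774 \right)} - 2295739\right) + 451 \left(-55\right) = \left(\left(\left(-1817\right)^{2} + 1371 \left(-774\right) + 1371 \left(-1817\right) - -1406358\right) - 2295739\right) + 451 \left(-55\right) = \left(\left(3301489 - 1061154 - 2491107 + 1406358\right) - 2295739\right) - 24805 = \left(1155586 - 2295739\right) - 24805 = -1140153 - 24805 = -1164958$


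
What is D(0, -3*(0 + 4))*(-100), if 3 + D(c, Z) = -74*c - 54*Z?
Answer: -64500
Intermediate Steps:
D(c, Z) = -3 - 74*c - 54*Z (D(c, Z) = -3 + (-74*c - 54*Z) = -3 - 74*c - 54*Z)
D(0, -3*(0 + 4))*(-100) = (-3 - 74*0 - (-162)*(0 + 4))*(-100) = (-3 + 0 - (-162)*4)*(-100) = (-3 + 0 - 54*(-12))*(-100) = (-3 + 0 + 648)*(-100) = 645*(-100) = -64500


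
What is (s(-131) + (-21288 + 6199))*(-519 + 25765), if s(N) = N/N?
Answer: -380911648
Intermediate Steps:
s(N) = 1
(s(-131) + (-21288 + 6199))*(-519 + 25765) = (1 + (-21288 + 6199))*(-519 + 25765) = (1 - 15089)*25246 = -15088*25246 = -380911648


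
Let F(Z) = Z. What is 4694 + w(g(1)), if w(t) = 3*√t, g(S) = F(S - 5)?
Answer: 4694 + 6*I ≈ 4694.0 + 6.0*I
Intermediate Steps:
g(S) = -5 + S (g(S) = S - 5 = -5 + S)
4694 + w(g(1)) = 4694 + 3*√(-5 + 1) = 4694 + 3*√(-4) = 4694 + 3*(2*I) = 4694 + 6*I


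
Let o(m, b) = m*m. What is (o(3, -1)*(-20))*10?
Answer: -1800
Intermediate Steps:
o(m, b) = m²
(o(3, -1)*(-20))*10 = (3²*(-20))*10 = (9*(-20))*10 = -180*10 = -1800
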